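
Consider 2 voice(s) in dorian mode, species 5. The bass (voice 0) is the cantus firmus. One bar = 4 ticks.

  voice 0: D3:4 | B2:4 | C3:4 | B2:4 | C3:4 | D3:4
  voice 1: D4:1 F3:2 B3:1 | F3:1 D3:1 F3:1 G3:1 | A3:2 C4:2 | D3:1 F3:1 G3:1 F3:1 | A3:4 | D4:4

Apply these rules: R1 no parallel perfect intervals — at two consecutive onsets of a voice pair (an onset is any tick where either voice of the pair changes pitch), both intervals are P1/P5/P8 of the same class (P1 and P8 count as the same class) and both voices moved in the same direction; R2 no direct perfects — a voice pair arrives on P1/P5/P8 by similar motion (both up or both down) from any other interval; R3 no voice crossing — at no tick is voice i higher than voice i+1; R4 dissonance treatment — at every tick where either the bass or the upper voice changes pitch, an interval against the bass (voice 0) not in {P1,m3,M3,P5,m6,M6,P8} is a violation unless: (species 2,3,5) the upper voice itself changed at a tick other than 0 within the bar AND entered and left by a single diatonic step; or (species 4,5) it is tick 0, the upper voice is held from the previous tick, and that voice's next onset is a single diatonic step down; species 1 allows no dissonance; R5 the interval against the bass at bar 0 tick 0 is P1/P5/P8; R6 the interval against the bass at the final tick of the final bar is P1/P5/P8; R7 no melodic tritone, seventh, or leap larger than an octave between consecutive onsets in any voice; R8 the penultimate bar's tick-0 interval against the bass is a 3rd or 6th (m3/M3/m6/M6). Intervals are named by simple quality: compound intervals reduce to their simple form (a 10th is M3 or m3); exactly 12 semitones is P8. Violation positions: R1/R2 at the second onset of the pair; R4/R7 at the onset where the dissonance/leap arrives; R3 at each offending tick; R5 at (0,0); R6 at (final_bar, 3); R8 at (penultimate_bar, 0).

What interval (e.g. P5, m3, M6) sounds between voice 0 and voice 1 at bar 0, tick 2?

m3

voice 0=D3 voice 1=F3 -> m3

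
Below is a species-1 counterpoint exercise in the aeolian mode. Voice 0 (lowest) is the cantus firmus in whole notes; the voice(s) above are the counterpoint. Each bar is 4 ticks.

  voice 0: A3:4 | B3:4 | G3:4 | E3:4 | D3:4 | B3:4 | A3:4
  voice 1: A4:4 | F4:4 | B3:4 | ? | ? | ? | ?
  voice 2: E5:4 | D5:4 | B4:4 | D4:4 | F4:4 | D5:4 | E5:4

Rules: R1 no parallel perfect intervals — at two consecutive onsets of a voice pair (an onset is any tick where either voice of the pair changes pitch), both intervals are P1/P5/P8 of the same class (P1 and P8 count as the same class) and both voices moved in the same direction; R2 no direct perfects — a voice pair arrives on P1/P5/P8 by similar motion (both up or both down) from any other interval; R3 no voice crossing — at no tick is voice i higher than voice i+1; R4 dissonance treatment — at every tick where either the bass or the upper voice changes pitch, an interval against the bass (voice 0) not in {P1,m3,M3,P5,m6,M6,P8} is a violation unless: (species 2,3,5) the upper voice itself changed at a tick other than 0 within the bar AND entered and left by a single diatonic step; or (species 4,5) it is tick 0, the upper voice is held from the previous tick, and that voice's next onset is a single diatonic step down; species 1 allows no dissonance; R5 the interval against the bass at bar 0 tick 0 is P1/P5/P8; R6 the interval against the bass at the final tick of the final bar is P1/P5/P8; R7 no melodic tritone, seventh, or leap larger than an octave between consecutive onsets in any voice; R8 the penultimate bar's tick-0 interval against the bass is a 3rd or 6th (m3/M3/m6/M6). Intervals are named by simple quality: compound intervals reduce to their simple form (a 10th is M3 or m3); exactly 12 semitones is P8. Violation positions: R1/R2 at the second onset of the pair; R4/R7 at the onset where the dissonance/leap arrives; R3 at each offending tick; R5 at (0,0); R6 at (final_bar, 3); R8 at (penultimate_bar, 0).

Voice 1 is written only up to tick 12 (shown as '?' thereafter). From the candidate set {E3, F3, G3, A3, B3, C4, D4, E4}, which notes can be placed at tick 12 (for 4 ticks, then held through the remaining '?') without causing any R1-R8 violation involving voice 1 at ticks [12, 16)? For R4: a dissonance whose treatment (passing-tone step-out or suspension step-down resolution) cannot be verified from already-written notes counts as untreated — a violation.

E3: violates R2
F3: violates R4,R7
G3: violates R2
A3: violates R4
B3: legal
C4: legal
D4: violates R4
E4: violates R3

{B3, C4}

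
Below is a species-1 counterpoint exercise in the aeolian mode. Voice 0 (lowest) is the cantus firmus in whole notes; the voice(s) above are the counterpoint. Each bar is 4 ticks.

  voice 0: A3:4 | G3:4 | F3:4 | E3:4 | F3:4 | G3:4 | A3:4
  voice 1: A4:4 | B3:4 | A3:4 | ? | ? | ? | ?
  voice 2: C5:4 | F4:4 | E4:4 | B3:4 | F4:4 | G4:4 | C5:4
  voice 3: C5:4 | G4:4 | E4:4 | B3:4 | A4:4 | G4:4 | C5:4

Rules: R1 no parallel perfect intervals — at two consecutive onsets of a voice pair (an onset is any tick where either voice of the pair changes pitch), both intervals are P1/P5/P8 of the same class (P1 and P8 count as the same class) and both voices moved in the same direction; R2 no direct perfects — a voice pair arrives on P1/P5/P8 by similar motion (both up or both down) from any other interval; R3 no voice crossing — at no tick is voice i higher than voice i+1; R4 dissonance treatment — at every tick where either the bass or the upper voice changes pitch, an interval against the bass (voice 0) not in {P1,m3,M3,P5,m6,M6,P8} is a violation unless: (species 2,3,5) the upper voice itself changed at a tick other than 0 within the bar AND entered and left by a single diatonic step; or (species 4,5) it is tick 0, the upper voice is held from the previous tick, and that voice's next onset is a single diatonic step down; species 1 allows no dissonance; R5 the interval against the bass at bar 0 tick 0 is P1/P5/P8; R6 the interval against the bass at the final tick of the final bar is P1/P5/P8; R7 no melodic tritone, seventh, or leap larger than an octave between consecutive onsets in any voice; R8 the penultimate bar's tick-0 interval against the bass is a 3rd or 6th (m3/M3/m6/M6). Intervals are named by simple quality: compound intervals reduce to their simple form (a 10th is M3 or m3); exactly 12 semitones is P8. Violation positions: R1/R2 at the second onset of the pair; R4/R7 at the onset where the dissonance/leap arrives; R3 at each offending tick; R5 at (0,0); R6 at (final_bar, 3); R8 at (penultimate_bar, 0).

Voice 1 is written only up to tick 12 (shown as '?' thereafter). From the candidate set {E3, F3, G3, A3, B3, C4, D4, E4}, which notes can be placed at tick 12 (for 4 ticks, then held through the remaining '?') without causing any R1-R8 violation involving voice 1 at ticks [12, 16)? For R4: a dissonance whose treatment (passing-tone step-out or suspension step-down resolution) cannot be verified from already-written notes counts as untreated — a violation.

E3: violates R1,R2
F3: violates R4
G3: legal
A3: violates R4
B3: legal
C4: violates R3
D4: violates R3,R4
E4: violates R3

{B3, G3}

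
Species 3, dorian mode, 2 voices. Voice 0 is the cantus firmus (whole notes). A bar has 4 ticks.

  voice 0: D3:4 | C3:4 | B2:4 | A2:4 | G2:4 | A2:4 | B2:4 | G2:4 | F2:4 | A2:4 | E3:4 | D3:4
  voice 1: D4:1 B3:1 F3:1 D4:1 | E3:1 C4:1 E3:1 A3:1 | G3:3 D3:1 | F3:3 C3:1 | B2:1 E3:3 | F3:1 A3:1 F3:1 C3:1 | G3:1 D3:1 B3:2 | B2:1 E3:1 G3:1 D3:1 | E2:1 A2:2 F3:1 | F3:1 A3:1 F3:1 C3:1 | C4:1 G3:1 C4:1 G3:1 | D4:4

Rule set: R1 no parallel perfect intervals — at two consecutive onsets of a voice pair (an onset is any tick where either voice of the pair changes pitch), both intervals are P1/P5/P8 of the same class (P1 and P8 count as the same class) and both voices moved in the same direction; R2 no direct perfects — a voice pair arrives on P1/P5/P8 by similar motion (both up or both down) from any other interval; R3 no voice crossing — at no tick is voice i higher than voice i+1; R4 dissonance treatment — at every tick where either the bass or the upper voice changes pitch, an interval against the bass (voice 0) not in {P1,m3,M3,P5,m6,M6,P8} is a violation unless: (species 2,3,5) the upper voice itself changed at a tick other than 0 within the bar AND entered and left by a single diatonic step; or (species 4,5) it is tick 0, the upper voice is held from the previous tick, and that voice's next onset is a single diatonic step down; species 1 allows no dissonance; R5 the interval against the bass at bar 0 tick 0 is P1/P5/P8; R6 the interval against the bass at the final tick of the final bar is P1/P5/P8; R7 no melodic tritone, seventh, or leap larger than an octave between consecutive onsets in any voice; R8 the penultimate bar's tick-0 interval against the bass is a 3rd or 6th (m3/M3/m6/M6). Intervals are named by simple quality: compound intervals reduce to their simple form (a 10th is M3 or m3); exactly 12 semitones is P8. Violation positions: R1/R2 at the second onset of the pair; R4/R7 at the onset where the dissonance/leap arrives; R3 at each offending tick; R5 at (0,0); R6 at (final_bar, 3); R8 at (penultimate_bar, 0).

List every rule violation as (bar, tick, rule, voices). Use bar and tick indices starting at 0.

bar 0: v0=D3 v1=D4 downbeat P8
bar 1: v0=C3 v1=E3 downbeat M3
bar 2: v0=B2 v1=G3 downbeat m6
bar 3: v0=A2 v1=F3 downbeat m6
bar 4: v0=G2 v1=B2 downbeat M3
bar 5: v0=A2 v1=F3 downbeat m6
bar 6: v0=B2 v1=G3 downbeat m6
bar 7: v0=G2 v1=B2 downbeat M3
bar 8: v0=F2 v1=E2 downbeat m2
bar 9: v0=A2 v1=F3 downbeat m6
bar 10: v0=E3 v1=C4 downbeat m6
bar 11: v0=D3 v1=D4 downbeat P8
  -> R7 @ bar 0 tick 2 v(1,): B3->F3 leap 6st
  -> R7 @ bar 1 tick 0 v(1,): D4->E3 leap 10st
  -> R3 @ bar 8 tick 0 v(0, 1): F2 above E2
  -> R4 @ bar 8 tick 0 v(0, 1): F2/E2 m2 untreated
  -> R7 @ bar 8 tick 0 v(1,): D3->E2 leap 10st

(0, 2, R7, (1,))
(1, 0, R7, (1,))
(8, 0, R3, (0, 1))
(8, 0, R4, (0, 1))
(8, 0, R7, (1,))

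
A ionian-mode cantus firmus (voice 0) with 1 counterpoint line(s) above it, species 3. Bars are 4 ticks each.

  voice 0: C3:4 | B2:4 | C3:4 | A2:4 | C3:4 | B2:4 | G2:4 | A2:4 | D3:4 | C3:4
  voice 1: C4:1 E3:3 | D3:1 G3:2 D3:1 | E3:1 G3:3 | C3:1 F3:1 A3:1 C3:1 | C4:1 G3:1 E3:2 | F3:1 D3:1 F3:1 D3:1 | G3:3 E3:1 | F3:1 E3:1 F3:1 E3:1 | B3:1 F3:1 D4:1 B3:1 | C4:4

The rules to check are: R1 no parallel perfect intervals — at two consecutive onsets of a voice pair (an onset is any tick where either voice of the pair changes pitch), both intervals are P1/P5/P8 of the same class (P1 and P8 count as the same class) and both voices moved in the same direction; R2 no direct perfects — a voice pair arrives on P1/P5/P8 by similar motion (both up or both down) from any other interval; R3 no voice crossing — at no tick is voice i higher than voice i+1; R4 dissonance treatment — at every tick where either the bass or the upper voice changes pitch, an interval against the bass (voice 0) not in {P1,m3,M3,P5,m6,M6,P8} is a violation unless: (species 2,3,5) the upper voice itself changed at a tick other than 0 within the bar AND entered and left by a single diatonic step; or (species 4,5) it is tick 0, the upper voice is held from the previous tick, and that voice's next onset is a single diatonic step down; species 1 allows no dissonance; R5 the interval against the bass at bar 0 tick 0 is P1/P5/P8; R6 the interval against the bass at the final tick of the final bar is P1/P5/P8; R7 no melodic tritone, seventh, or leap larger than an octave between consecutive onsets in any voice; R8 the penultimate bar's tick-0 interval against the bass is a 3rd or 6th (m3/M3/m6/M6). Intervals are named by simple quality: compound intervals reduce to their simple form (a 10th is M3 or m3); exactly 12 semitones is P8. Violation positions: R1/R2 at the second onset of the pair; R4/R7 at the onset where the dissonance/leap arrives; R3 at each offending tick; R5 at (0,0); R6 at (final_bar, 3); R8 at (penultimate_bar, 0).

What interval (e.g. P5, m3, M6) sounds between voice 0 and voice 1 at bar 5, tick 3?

m3

voice 0=B2 voice 1=D3 -> m3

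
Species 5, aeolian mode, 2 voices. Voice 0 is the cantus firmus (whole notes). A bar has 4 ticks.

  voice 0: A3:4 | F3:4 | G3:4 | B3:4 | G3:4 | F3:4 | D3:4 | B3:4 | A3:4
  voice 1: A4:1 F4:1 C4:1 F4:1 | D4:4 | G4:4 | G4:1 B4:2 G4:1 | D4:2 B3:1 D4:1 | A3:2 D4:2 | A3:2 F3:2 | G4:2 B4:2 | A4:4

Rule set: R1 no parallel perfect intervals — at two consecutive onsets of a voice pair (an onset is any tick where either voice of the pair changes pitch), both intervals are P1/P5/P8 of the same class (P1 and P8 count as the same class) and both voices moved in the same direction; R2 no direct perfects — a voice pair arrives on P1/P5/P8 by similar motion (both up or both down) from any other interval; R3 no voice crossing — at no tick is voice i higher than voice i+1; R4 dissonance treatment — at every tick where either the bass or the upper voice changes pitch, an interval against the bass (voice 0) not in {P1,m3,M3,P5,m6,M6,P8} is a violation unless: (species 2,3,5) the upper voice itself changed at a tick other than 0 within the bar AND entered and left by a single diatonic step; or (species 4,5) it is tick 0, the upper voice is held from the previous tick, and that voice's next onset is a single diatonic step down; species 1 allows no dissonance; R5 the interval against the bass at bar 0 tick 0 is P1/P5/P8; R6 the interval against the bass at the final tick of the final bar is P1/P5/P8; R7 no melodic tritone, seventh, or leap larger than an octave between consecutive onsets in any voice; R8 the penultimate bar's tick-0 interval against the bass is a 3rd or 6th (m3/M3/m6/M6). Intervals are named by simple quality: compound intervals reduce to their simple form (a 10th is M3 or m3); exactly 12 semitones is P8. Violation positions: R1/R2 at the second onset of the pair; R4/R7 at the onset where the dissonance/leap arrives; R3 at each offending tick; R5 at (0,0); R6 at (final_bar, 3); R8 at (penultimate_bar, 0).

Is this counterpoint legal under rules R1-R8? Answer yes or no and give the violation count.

No (5 violations)

bar 0: v0=A3 v1=A4 (P8)
bar 1: v0=F3 v1=D4 (M6)
bar 2: v0=G3 v1=G4 (P8)
bar 3: v0=B3 v1=G4 (m6)
bar 4: v0=G3 v1=D4 (P5)
bar 5: v0=F3 v1=A3 (M3)
bar 6: v0=D3 v1=A3 (P5)
bar 7: v0=B3 v1=G4 (m6)
bar 8: v0=A3 v1=A4 (P8)
  R2 @ bar2.0: F3/D4 M6 -> G3/G4 P8 similar
  R2 @ bar4.0: B3/G4 m6 -> G3/D4 P5 similar
  R2 @ bar6.0: F3/D4 M6 -> D3/A3 P5 similar
  R7 @ bar7.0: F3->G4 leap 14st
  R1 @ bar8.0: B3/B4 P8 -> A3/A4 P8 similar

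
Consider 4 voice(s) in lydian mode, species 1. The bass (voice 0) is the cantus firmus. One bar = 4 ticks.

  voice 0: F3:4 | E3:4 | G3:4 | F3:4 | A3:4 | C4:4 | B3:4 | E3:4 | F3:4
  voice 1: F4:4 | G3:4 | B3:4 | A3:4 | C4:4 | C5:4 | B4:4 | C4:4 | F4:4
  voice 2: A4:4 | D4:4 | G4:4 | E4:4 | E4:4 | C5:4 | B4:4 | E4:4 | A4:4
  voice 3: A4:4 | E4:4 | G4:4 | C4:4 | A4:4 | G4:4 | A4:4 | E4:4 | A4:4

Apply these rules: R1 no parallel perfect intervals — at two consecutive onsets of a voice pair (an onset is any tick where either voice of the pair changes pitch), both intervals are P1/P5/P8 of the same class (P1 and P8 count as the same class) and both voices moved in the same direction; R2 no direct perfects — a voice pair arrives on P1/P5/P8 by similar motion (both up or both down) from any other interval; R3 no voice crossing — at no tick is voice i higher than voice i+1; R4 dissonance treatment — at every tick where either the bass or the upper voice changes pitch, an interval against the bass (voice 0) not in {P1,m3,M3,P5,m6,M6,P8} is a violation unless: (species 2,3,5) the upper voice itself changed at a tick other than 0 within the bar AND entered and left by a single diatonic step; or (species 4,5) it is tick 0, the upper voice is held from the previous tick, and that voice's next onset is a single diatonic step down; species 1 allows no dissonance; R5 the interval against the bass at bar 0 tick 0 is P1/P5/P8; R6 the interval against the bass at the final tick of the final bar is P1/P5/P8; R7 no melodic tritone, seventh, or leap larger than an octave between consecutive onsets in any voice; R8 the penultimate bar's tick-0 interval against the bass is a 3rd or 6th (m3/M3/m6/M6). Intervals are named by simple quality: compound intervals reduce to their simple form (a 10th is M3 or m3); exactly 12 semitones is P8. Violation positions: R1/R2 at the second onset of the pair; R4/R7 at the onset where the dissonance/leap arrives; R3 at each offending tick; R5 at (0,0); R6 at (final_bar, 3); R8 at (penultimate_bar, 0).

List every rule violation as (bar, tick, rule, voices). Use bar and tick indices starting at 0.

(0, 0, R5, (0, 2))
(0, 0, R5, (0, 3))
(1, 0, R2, (0, 3))
(1, 0, R2, (1, 2))
(1, 0, R4, (0, 2))
(1, 0, R7, (1,))
(2, 0, R1, (0, 3))
(2, 0, R2, (0, 2))
(2, 0, R2, (2, 3))
(3, 0, R2, (0, 3))
(3, 0, R2, (1, 2))
(3, 0, R3, (2, 3))
(3, 0, R4, (0, 2))
(3, 1, R3, (2, 3))
(3, 2, R3, (2, 3))
(3, 3, R3, (2, 3))
(4, 0, R2, (0, 3))
(5, 0, R2, (0, 1))
(5, 0, R2, (0, 2))
(5, 0, R2, (1, 2))
(5, 0, R3, (2, 3))
(5, 1, R3, (2, 3))
(5, 2, R3, (2, 3))
(5, 3, R3, (2, 3))
(6, 0, R1, (0, 1))
(6, 0, R1, (0, 2))
(6, 0, R1, (1, 2))
(6, 0, R3, (2, 3))
(6, 0, R4, (0, 3))
(6, 1, R3, (2, 3))
(6, 2, R3, (2, 3))
(6, 3, R3, (2, 3))
(7, 0, R1, (0, 2))
(7, 0, R2, (0, 3))
(7, 0, R2, (2, 3))
(7, 0, R7, (1,))
(7, 0, R8, (0, 2))
(7, 0, R8, (0, 3))
(8, 0, R1, (2, 3))
(8, 0, R2, (0, 1))
(8, 3, R6, (0, 2))
(8, 3, R6, (0, 3))

bar 0: v0=F3 v1=F4 v2=A4 v3=A4 downbeat M3
bar 1: v0=E3 v1=G3 v2=D4 v3=E4 downbeat P8
bar 2: v0=G3 v1=B3 v2=G4 v3=G4 downbeat P8
bar 3: v0=F3 v1=A3 v2=E4 v3=C4 downbeat P5
bar 4: v0=A3 v1=C4 v2=E4 v3=A4 downbeat P8
bar 5: v0=C4 v1=C5 v2=C5 v3=G4 downbeat P5
bar 6: v0=B3 v1=B4 v2=B4 v3=A4 downbeat m7
bar 7: v0=E3 v1=C4 v2=E4 v3=E4 downbeat P8
bar 8: v0=F3 v1=F4 v2=A4 v3=A4 downbeat M3
  -> R5 @ bar 0 tick 0 v(0, 2): opens on M3
  -> R5 @ bar 0 tick 0 v(0, 3): opens on M3
  -> R2 @ bar 1 tick 0 v(0, 3): F3/A4 M3 -> E3/E4 P8 similar
  -> R2 @ bar 1 tick 0 v(1, 2): F4/A4 M3 -> G3/D4 P5 similar
  -> R4 @ bar 1 tick 0 v(0, 2): E3/D4 m7 untreated
  -> R7 @ bar 1 tick 0 v(1,): F4->G3 leap 10st
  -> R1 @ bar 2 tick 0 v(0, 3): E3/E4 P8 -> G3/G4 P8 similar
  -> R2 @ bar 2 tick 0 v(0, 2): E3/D4 m7 -> G3/G4 P8 similar
  -> R2 @ bar 2 tick 0 v(2, 3): D4/E4 M2 -> G4/G4 P1 similar
  -> R2 @ bar 3 tick 0 v(0, 3): G3/G4 P8 -> F3/C4 P5 similar
  -> R2 @ bar 3 tick 0 v(1, 2): B3/G4 m6 -> A3/E4 P5 similar
  -> R3 @ bar 3 tick 0 v(2, 3): E4 above C4
  -> R4 @ bar 3 tick 0 v(0, 2): F3/E4 M7 untreated
  -> R3 @ bar 3 tick 1 v(2, 3): E4 above C4
  -> R3 @ bar 3 tick 2 v(2, 3): E4 above C4
  -> R3 @ bar 3 tick 3 v(2, 3): E4 above C4
  -> R2 @ bar 4 tick 0 v(0, 3): F3/C4 P5 -> A3/A4 P8 similar
  -> R2 @ bar 5 tick 0 v(0, 1): A3/C4 m3 -> C4/C5 P8 similar
  -> R2 @ bar 5 tick 0 v(0, 2): A3/E4 P5 -> C4/C5 P8 similar
  -> R2 @ bar 5 tick 0 v(1, 2): C4/E4 M3 -> C5/C5 P1 similar
  -> R3 @ bar 5 tick 0 v(2, 3): C5 above G4
  -> R3 @ bar 5 tick 1 v(2, 3): C5 above G4
  -> R3 @ bar 5 tick 2 v(2, 3): C5 above G4
  -> R3 @ bar 5 tick 3 v(2, 3): C5 above G4
  -> R1 @ bar 6 tick 0 v(0, 1): C4/C5 P8 -> B3/B4 P8 similar
  -> R1 @ bar 6 tick 0 v(0, 2): C4/C5 P8 -> B3/B4 P8 similar
  -> R1 @ bar 6 tick 0 v(1, 2): C5/C5 P1 -> B4/B4 P1 similar
  -> R3 @ bar 6 tick 0 v(2, 3): B4 above A4
  -> R4 @ bar 6 tick 0 v(0, 3): B3/A4 m7 untreated
  -> R3 @ bar 6 tick 1 v(2, 3): B4 above A4
  -> R3 @ bar 6 tick 2 v(2, 3): B4 above A4
  -> R3 @ bar 6 tick 3 v(2, 3): B4 above A4
  -> R1 @ bar 7 tick 0 v(0, 2): B3/B4 P8 -> E3/E4 P8 similar
  -> R2 @ bar 7 tick 0 v(0, 3): B3/A4 m7 -> E3/E4 P8 similar
  -> R2 @ bar 7 tick 0 v(2, 3): B4/A4 M2 -> E4/E4 P1 similar
  -> R7 @ bar 7 tick 0 v(1,): B4->C4 leap 11st
  -> R8 @ bar 7 tick 0 v(0, 2): penult P8 not 3rd/6th
  -> R8 @ bar 7 tick 0 v(0, 3): penult P8 not 3rd/6th
  -> R1 @ bar 8 tick 0 v(2, 3): E4/E4 P1 -> A4/A4 P1 similar
  -> R2 @ bar 8 tick 0 v(0, 1): E3/C4 m6 -> F3/F4 P8 similar
  -> R6 @ bar 8 tick 3 v(0, 2): closes on M3
  -> R6 @ bar 8 tick 3 v(0, 3): closes on M3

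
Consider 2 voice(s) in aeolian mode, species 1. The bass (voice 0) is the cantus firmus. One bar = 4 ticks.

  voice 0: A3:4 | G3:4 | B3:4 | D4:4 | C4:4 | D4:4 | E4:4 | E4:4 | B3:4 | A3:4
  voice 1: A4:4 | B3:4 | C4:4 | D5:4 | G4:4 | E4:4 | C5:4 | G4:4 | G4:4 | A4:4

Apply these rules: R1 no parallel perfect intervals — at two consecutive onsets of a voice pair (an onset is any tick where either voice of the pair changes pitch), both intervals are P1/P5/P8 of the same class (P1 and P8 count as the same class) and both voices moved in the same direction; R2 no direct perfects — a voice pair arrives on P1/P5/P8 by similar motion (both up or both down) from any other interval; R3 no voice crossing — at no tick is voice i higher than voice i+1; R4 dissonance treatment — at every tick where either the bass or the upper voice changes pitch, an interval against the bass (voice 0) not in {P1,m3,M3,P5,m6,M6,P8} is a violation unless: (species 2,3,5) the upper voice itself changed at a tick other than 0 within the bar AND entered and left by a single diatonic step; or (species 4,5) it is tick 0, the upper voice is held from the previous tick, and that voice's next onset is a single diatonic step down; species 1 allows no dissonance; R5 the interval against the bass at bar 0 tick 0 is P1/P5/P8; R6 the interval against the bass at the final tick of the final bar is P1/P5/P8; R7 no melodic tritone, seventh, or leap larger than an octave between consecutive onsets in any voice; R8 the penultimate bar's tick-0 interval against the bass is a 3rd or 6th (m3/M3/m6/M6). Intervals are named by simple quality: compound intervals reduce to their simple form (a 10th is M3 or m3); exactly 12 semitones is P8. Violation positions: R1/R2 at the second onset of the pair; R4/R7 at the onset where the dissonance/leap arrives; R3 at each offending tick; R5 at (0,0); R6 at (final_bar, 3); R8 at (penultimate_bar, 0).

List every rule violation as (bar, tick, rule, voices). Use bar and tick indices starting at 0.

(1, 0, R7, (1,))
(2, 0, R4, (0, 1))
(3, 0, R2, (0, 1))
(3, 0, R7, (1,))
(4, 0, R2, (0, 1))
(5, 0, R4, (0, 1))

bar 0: v0=A3 v1=A4 downbeat P8
bar 1: v0=G3 v1=B3 downbeat M3
bar 2: v0=B3 v1=C4 downbeat m2
bar 3: v0=D4 v1=D5 downbeat P8
bar 4: v0=C4 v1=G4 downbeat P5
bar 5: v0=D4 v1=E4 downbeat M2
bar 6: v0=E4 v1=C5 downbeat m6
bar 7: v0=E4 v1=G4 downbeat m3
bar 8: v0=B3 v1=G4 downbeat m6
bar 9: v0=A3 v1=A4 downbeat P8
  -> R7 @ bar 1 tick 0 v(1,): A4->B3 leap 10st
  -> R4 @ bar 2 tick 0 v(0, 1): B3/C4 m2 untreated
  -> R2 @ bar 3 tick 0 v(0, 1): B3/C4 m2 -> D4/D5 P8 similar
  -> R7 @ bar 3 tick 0 v(1,): C4->D5 leap 14st
  -> R2 @ bar 4 tick 0 v(0, 1): D4/D5 P8 -> C4/G4 P5 similar
  -> R4 @ bar 5 tick 0 v(0, 1): D4/E4 M2 untreated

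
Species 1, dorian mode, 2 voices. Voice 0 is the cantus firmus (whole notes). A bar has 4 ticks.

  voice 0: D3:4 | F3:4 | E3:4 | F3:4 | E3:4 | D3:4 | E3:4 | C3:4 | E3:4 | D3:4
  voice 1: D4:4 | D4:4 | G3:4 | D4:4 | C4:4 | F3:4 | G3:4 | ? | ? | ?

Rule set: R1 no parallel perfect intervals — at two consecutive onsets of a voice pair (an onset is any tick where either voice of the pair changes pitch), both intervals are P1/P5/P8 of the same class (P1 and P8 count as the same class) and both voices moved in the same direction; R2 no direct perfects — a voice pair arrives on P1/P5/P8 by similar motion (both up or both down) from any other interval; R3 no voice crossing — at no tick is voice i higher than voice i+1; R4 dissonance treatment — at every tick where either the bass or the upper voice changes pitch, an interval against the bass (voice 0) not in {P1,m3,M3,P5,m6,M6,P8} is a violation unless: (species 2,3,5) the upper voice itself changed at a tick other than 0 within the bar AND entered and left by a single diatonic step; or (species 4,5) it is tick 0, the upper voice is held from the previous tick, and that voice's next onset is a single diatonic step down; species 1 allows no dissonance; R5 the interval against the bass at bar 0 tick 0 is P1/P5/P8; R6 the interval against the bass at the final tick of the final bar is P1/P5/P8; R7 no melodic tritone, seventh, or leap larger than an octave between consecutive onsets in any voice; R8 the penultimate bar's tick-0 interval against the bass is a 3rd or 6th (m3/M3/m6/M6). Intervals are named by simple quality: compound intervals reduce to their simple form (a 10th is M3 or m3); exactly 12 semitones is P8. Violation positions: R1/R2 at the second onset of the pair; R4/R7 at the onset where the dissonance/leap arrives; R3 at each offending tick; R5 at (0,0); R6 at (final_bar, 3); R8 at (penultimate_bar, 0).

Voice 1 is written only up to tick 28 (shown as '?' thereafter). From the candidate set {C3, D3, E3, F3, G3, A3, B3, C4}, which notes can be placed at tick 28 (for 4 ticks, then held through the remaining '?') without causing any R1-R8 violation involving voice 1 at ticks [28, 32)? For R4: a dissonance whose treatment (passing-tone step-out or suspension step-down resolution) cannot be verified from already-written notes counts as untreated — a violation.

C3: violates R2
D3: violates R4
E3: legal
F3: violates R4
G3: legal
A3: legal
B3: violates R4
C4: legal

{A3, C4, E3, G3}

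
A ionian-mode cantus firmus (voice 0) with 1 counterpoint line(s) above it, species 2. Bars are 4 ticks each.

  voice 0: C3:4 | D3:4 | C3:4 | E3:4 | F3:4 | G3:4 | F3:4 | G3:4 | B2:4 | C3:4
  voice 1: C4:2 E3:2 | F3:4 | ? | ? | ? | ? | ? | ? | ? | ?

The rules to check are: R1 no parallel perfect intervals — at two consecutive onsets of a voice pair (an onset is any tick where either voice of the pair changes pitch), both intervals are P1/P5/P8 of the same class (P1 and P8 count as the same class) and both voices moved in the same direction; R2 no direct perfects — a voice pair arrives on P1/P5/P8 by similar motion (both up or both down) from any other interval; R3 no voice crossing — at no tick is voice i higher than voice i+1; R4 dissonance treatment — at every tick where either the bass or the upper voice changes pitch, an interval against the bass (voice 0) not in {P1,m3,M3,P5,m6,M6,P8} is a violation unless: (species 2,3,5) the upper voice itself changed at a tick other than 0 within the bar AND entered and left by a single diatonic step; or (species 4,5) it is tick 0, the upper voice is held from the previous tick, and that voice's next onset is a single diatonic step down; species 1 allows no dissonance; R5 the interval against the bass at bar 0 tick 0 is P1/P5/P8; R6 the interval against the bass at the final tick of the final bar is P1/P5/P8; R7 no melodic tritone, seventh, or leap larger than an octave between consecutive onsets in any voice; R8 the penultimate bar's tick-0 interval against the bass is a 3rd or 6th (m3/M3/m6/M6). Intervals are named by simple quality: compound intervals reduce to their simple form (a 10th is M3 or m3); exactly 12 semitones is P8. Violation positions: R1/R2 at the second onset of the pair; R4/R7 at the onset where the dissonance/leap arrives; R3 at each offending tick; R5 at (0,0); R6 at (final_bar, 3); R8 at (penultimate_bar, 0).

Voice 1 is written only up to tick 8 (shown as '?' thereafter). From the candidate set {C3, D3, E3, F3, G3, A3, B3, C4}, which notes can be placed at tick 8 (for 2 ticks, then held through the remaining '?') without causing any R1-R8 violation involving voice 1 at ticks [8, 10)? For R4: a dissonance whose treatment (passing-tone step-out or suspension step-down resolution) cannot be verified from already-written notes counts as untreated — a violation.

C3: violates R2
D3: violates R4
E3: legal
F3: violates R4
G3: legal
A3: legal
B3: violates R4,R7
C4: legal

{A3, C4, E3, G3}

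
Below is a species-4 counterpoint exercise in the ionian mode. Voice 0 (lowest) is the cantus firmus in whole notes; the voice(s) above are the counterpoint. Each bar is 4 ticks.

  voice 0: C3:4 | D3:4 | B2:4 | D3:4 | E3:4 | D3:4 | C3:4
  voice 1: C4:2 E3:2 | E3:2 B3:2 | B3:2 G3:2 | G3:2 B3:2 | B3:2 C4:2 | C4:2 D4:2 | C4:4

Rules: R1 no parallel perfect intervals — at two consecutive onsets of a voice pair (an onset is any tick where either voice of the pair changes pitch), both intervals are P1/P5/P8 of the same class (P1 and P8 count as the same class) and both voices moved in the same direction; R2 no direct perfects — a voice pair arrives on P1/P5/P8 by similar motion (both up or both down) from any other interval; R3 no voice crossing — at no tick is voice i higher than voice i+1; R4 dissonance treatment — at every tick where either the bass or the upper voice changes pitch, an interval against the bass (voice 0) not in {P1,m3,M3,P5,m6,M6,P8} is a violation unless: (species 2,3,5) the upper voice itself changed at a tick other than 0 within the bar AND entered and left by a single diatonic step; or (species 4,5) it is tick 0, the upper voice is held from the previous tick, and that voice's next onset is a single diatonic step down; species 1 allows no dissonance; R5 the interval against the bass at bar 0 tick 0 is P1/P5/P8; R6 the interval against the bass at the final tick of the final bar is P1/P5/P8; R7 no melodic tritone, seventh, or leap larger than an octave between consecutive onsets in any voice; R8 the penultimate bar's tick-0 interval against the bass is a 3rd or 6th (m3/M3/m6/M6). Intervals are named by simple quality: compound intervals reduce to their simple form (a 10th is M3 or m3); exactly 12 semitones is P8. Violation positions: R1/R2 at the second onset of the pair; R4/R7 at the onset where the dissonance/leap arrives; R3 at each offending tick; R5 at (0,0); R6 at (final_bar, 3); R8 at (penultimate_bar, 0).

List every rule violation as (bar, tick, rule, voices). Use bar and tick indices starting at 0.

(1, 0, R4, (0, 1))
(3, 0, R4, (0, 1))
(5, 0, R4, (0, 1))
(5, 0, R8, (0, 1))
(6, 0, R1, (0, 1))

bar 0: v0=C3 v1=C4 downbeat P8
bar 1: v0=D3 v1=E3 downbeat M2
bar 2: v0=B2 v1=B3 downbeat P8
bar 3: v0=D3 v1=G3 downbeat P4
bar 4: v0=E3 v1=B3 downbeat P5
bar 5: v0=D3 v1=C4 downbeat m7
bar 6: v0=C3 v1=C4 downbeat P8
  -> R4 @ bar 1 tick 0 v(0, 1): D3/E3 M2 untreated
  -> R4 @ bar 3 tick 0 v(0, 1): D3/G3 P4 untreated
  -> R4 @ bar 5 tick 0 v(0, 1): D3/C4 m7 untreated
  -> R8 @ bar 5 tick 0 v(0, 1): penult m7 not 3rd/6th
  -> R1 @ bar 6 tick 0 v(0, 1): D3/D4 P8 -> C3/C4 P8 similar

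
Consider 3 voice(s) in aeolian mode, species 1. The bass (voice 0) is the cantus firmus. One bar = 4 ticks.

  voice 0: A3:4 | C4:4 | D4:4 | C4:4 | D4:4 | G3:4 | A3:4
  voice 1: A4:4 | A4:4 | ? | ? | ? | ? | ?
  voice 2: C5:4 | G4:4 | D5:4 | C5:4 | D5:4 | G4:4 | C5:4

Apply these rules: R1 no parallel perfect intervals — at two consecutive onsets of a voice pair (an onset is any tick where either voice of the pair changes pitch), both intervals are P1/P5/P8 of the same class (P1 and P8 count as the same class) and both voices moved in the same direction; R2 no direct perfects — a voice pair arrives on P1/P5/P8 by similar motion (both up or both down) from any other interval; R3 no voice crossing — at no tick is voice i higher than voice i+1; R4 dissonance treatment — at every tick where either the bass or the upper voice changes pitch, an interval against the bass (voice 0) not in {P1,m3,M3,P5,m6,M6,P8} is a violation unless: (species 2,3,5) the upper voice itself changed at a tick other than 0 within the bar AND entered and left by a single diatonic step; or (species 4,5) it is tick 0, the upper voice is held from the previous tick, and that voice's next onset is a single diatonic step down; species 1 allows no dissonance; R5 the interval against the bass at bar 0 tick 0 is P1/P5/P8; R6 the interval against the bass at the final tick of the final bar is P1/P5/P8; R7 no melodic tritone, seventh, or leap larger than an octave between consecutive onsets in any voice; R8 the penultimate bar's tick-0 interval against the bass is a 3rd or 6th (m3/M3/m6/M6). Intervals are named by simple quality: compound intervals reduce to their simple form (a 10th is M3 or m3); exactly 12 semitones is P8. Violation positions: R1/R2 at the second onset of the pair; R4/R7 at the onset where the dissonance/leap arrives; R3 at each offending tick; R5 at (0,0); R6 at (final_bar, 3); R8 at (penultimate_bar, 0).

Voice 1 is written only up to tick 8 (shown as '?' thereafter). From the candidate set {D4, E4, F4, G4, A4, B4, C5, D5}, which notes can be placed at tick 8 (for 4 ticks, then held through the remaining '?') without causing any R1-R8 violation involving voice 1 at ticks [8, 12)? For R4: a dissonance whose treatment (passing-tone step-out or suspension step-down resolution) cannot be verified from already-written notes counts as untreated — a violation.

D4: legal
E4: violates R4
F4: legal
G4: violates R4
A4: legal
B4: legal
C5: violates R4
D5: violates R2

{A4, B4, D4, F4}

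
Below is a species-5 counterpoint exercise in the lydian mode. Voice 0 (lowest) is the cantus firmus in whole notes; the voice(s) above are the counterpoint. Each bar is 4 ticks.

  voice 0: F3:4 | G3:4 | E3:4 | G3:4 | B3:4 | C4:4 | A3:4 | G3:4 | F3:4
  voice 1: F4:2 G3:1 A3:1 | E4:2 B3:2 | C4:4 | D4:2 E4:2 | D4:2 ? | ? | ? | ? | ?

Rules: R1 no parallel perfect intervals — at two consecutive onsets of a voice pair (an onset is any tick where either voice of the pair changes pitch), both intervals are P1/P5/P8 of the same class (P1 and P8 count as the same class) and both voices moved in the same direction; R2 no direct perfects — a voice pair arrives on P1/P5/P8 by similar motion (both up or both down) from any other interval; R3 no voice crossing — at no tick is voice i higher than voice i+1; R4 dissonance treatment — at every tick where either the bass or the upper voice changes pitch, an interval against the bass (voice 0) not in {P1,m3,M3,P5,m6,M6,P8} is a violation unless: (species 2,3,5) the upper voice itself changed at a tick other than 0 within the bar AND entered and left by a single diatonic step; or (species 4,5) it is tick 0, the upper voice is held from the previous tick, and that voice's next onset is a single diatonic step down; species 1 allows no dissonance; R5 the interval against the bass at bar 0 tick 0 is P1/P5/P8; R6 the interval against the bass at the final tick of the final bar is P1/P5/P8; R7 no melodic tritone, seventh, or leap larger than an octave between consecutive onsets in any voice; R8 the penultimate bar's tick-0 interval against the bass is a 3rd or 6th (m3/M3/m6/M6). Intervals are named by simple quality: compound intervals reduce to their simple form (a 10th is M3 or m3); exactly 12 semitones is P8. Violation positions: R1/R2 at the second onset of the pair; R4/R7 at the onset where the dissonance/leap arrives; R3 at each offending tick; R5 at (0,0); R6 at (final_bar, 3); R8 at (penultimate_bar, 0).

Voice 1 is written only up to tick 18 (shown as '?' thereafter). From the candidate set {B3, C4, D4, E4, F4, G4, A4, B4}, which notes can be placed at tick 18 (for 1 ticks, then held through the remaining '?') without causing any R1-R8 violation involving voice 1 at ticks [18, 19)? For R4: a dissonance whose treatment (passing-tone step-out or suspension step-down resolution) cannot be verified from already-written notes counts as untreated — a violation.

{B3, B4, D4, G4}

B3: legal
C4: violates R4
D4: legal
E4: violates R4
F4: violates R4
G4: legal
A4: violates R4
B4: legal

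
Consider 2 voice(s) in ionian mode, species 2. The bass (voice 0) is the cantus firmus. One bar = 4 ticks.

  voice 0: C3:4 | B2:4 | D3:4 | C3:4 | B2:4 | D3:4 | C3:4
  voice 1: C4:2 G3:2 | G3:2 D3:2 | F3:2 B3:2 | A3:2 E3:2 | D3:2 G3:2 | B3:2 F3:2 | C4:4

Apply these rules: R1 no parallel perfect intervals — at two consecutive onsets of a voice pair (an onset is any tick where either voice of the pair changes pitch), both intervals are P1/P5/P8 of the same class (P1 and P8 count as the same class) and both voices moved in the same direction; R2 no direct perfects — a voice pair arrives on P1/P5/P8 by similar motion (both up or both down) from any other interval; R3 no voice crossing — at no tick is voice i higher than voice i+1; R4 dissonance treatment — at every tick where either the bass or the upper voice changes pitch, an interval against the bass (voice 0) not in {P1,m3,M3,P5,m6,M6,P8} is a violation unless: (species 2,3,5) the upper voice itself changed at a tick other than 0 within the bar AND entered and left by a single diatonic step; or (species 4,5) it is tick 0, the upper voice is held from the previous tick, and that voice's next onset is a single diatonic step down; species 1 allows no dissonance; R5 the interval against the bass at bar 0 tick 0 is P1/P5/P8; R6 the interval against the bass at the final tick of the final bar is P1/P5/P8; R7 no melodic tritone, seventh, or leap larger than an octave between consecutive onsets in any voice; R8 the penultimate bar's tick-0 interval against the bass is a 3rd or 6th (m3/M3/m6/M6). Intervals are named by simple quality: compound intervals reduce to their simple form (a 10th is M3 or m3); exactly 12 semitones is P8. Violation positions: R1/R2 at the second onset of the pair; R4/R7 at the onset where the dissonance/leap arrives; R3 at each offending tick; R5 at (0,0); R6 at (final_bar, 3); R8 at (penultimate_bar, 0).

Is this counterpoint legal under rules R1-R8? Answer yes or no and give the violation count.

bar 0: v0=C3 v1=C4 (P8)
bar 1: v0=B2 v1=G3 (m6)
bar 2: v0=D3 v1=F3 (m3)
bar 3: v0=C3 v1=A3 (M6)
bar 4: v0=B2 v1=D3 (m3)
bar 5: v0=D3 v1=B3 (M6)
bar 6: v0=C3 v1=C4 (P8)
  R7 @ bar2.2: F3->B3 leap 6st
  R7 @ bar5.2: B3->F3 leap 6st

No (2 violations)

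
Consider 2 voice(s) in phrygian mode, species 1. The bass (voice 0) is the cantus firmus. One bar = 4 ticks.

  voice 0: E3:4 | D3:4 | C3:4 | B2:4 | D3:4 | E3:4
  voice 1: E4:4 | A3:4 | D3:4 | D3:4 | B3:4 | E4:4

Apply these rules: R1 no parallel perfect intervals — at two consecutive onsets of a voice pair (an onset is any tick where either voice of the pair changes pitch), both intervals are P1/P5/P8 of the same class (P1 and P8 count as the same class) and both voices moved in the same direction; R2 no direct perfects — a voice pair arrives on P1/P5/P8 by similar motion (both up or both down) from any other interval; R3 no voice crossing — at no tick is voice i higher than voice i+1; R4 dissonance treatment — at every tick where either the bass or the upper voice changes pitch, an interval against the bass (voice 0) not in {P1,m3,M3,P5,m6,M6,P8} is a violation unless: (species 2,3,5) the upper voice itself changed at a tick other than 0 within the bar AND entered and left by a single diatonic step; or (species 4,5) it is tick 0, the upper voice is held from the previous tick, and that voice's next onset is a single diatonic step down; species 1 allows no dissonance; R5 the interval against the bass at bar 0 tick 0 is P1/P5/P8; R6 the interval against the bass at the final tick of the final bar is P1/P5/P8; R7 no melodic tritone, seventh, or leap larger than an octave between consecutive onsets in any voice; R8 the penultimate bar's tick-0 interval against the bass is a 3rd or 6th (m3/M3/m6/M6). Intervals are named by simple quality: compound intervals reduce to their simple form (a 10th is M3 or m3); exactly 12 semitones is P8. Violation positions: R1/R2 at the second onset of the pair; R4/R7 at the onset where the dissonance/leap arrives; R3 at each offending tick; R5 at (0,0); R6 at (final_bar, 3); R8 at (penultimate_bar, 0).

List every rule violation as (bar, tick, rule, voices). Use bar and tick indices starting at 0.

(1, 0, R2, (0, 1))
(2, 0, R4, (0, 1))
(5, 0, R2, (0, 1))

bar 0: v0=E3 v1=E4 downbeat P8
bar 1: v0=D3 v1=A3 downbeat P5
bar 2: v0=C3 v1=D3 downbeat M2
bar 3: v0=B2 v1=D3 downbeat m3
bar 4: v0=D3 v1=B3 downbeat M6
bar 5: v0=E3 v1=E4 downbeat P8
  -> R2 @ bar 1 tick 0 v(0, 1): E3/E4 P8 -> D3/A3 P5 similar
  -> R4 @ bar 2 tick 0 v(0, 1): C3/D3 M2 untreated
  -> R2 @ bar 5 tick 0 v(0, 1): D3/B3 M6 -> E3/E4 P8 similar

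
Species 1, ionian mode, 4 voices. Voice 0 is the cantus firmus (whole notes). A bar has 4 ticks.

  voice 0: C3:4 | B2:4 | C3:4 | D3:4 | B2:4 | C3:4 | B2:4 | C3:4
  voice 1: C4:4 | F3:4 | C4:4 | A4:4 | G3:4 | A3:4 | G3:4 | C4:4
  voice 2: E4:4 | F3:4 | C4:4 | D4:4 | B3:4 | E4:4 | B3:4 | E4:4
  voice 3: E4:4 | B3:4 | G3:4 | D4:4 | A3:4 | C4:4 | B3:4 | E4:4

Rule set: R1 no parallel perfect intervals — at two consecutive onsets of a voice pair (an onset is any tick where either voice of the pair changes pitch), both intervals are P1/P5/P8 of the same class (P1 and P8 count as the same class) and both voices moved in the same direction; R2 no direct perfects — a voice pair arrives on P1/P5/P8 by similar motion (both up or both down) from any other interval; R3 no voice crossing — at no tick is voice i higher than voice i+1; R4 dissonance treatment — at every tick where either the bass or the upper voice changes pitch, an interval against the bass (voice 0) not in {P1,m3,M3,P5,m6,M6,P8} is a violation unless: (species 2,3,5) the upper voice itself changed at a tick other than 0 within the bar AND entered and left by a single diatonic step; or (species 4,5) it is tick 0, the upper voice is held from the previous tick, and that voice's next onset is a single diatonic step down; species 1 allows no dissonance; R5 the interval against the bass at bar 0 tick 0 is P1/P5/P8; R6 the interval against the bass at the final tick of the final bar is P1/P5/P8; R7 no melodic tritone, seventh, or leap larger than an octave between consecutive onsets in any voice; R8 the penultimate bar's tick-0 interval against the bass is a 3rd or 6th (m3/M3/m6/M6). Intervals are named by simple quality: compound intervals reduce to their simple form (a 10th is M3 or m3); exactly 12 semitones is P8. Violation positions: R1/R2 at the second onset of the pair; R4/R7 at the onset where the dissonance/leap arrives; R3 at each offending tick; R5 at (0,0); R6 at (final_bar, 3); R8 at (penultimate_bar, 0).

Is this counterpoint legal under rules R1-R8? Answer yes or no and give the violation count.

bar 0: v0=C3 v1=C4 v2=E4 v3=E4 (M3)
bar 1: v0=B2 v1=F3 v2=F3 v3=B3 (P8)
bar 2: v0=C3 v1=C4 v2=C4 v3=G3 (P5)
bar 3: v0=D3 v1=A4 v2=D4 v3=D4 (P8)
bar 4: v0=B2 v1=G3 v2=B3 v3=A3 (m7)
bar 5: v0=C3 v1=A3 v2=E4 v3=C4 (P8)
bar 6: v0=B2 v1=G3 v2=B3 v3=B3 (P8)
bar 7: v0=C3 v1=C4 v2=E4 v3=E4 (M3)
  R5 @ bar0.0: opens on M3
  R5 @ bar0.0: opens on M3
  R2 @ bar1.0: C3/E4 M3 -> B2/B3 P8 similar
  R2 @ bar1.0: C4/E4 M3 -> F3/F3 P1 similar
  R4 @ bar1.0: B2/F3 TT untreated
  R4 @ bar1.0: B2/F3 TT untreated
  R7 @ bar1.0: E4->F3 leap 11st
  R1 @ bar2.0: F3/F3 P1 -> C4/C4 P1 similar
  R2 @ bar2.0: B2/F3 TT -> C3/C4 P8 similar
  R2 @ bar2.0: B2/F3 TT -> C3/C4 P8 similar
  R3 @ bar2.0: C4 above G3
  R3 @ bar2.1: C4 above G3
  R3 @ bar2.2: C4 above G3
  R3 @ bar2.3: C4 above G3
  R1 @ bar3.0: C3/C4 P8 -> D3/D4 P8 similar
  R2 @ bar3.0: C3/C4 P8 -> D3/A4 P5 similar
  R2 @ bar3.0: C3/G3 P5 -> D3/D4 P8 similar
  R2 @ bar3.0: C4/C4 P1 -> A4/D4 P5 similar
  R2 @ bar3.0: C4/G3 P4 -> A4/D4 P5 similar
  R2 @ bar3.0: C4/G3 P4 -> D4/D4 P1 similar
  R3 @ bar3.0: A4 above D4
  R3 @ bar3.1: A4 above D4
  R3 @ bar3.2: A4 above D4
  R3 @ bar3.3: A4 above D4
  R1 @ bar4.0: D3/D4 P8 -> B2/B3 P8 similar
  R3 @ bar4.0: B3 above A3
  R4 @ bar4.0: B2/A3 m7 untreated
  R7 @ bar4.0: A4->G3 leap 14st
  R3 @ bar4.1: B3 above A3
  R3 @ bar4.2: B3 above A3
  R3 @ bar4.3: B3 above A3
  R2 @ bar5.0: B2/A3 m7 -> C3/C4 P8 similar
  R2 @ bar5.0: G3/B3 M3 -> A3/E4 P5 similar
  R3 @ bar5.0: E4 above C4
  R3 @ bar5.1: E4 above C4
  R3 @ bar5.2: E4 above C4
  R3 @ bar5.3: E4 above C4
  R1 @ bar6.0: C3/C4 P8 -> B2/B3 P8 similar
  R2 @ bar6.0: C3/E4 M3 -> B2/B3 P8 similar
  R2 @ bar6.0: E4/C4 M3 -> B3/B3 P1 similar
  R8 @ bar6.0: penult P8 not 3rd/6th
  R8 @ bar6.0: penult P8 not 3rd/6th
  R1 @ bar7.0: B3/B3 P1 -> E4/E4 P1 similar
  R2 @ bar7.0: B2/G3 m6 -> C3/C4 P8 similar
  R6 @ bar7.3: closes on M3
  R6 @ bar7.3: closes on M3

No (46 violations)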